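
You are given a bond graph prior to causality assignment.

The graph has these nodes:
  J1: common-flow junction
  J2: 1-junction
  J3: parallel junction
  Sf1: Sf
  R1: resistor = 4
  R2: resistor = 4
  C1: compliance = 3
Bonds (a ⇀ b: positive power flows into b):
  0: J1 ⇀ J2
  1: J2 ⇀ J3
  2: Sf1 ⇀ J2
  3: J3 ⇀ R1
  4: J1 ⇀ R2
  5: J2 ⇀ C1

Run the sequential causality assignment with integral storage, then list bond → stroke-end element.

bond 0 stroke at J2
bond 1 stroke at J2
bond 2 stroke at Sf1
bond 3 stroke at J3
bond 4 stroke at J1
bond 5 stroke at J2

b2 →Sf1  (source Sf1 imposes f)
b0 →J2  (common-f at J2 fixed by 2)
b1 →J2  (J2 flow already set via bond 2)
b5 →J2  (1-jn J2 has f-setter on 2)
b3 →J3  (only one effort-in slot at J3)
b4 →J1  (J1: bond 0 brought flow, rest push out)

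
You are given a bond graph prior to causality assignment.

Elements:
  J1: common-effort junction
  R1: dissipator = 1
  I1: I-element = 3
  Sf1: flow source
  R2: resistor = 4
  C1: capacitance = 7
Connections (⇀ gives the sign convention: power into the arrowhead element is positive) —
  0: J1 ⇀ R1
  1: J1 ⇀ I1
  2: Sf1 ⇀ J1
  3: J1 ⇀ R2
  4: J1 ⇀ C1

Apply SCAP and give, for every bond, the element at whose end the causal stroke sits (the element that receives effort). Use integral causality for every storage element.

#2 stroke→Sf1  (Sf1 fixes flow; stroke at Sf1)
#1 stroke→I1  (prefer integral on I1)
#4 stroke→J1  (prefer integral on C1)
#0 stroke→R1  (J1: bond 4 brought effort, rest push out)
#3 stroke→R2  (J1: bond 4 brought effort, rest push out)

bond 0 stroke→R1
bond 1 stroke→I1
bond 2 stroke→Sf1
bond 3 stroke→R2
bond 4 stroke→J1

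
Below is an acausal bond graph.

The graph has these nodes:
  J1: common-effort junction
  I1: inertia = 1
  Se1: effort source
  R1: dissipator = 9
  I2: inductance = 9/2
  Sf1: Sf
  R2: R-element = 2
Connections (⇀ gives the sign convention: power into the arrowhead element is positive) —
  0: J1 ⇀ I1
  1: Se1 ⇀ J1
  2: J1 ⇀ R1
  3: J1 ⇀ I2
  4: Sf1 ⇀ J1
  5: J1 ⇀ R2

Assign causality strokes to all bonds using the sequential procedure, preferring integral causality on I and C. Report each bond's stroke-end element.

β1 →J1  (Se1 fixes effort; stroke away)
β4 →Sf1  (Sf1 fixes flow; stroke at Sf1)
β0 →I1  (J1: bond 1 brought effort, rest push out)
β2 →R1  (J1 effort already set via bond 1)
β3 →I2  (0-jn J1 has e-setter on 1)
β5 →R2  (J1 effort already set via bond 1)

b0 stroke at I1
b1 stroke at J1
b2 stroke at R1
b3 stroke at I2
b4 stroke at Sf1
b5 stroke at R2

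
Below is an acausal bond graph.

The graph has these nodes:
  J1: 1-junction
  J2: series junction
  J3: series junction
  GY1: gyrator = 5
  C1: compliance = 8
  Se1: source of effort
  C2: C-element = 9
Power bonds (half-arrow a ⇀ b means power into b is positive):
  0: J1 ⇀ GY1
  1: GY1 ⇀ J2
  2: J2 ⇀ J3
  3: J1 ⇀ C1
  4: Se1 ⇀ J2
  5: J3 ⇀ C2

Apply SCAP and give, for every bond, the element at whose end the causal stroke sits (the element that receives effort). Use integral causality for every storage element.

#0 stroke→GY1
#1 stroke→GY1
#2 stroke→J2
#3 stroke→J1
#4 stroke→J2
#5 stroke→J3

b4 →J2  (Se1 fixes effort; stroke away)
b3 →J1  (prefer integral on C1)
b0 →GY1  (only one flow-in slot at J1)
b1 →GY1  (GY GY1: same side as bond 0)
b2 →J2  (J2 flow already set via bond 1)
b5 →J3  (1-jn J3 has f-setter on 2)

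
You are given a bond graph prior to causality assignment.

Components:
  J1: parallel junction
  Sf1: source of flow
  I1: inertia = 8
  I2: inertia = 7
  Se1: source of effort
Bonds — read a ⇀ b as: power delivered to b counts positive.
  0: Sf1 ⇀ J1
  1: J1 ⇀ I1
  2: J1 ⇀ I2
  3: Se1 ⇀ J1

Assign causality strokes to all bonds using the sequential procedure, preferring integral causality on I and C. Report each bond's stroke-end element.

b0 |Sf1  (source Sf1 imposes f)
b3 |J1  (source Se1 imposes e)
b1 |I1  (J1 effort already set via bond 3)
b2 |I2  (J1: bond 3 brought effort, rest push out)

#0 →Sf1
#1 →I1
#2 →I2
#3 →J1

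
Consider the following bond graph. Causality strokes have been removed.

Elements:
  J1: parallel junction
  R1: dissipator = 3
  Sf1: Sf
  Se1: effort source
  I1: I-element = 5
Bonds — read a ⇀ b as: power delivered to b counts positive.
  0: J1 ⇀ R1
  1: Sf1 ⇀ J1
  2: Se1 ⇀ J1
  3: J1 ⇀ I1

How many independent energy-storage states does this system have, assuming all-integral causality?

1  (I1 all integral)

β1 |Sf1  (Sf1 fixes flow; stroke at Sf1)
β2 |J1  (source Se1 imposes e)
β0 |R1  (J1: bond 2 brought effort, rest push out)
β3 |I1  (0-jn J1 has e-setter on 2)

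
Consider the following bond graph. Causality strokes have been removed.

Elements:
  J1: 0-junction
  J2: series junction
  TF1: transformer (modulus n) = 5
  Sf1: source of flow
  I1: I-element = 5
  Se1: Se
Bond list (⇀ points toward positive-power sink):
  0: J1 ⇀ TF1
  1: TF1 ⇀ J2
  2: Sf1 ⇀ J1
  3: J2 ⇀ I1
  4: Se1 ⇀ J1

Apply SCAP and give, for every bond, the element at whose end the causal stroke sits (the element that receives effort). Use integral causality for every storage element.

#0 stroke→TF1
#1 stroke→J2
#2 stroke→Sf1
#3 stroke→I1
#4 stroke→J1

β2 stroke→Sf1  (Sf1: flow source, stroke at near end)
β4 stroke→J1  (Se1: effort source, stroke at far end)
β0 stroke→TF1  (0-jn J1 has e-setter on 4)
β1 stroke→J2  (TF TF1: opposite of bond 0)
β3 stroke→I1  (only one flow-in slot at J2)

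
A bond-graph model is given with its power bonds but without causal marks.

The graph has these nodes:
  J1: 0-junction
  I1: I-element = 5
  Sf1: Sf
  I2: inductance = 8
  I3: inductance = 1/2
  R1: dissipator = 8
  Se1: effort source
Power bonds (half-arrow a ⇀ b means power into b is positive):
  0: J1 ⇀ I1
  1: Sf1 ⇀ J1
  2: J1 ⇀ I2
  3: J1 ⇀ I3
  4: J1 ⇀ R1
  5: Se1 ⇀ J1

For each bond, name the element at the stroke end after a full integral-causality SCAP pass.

#1 stroke→Sf1  (Sf1 (Sf) sets flow on bond)
#5 stroke→J1  (Se1 fixes effort; stroke away)
#0 stroke→I1  (J1 effort already set via bond 5)
#2 stroke→I2  (0-jn J1 has e-setter on 5)
#3 stroke→I3  (J1 effort already set via bond 5)
#4 stroke→R1  (J1 effort already set via bond 5)

#0 |I1
#1 |Sf1
#2 |I2
#3 |I3
#4 |R1
#5 |J1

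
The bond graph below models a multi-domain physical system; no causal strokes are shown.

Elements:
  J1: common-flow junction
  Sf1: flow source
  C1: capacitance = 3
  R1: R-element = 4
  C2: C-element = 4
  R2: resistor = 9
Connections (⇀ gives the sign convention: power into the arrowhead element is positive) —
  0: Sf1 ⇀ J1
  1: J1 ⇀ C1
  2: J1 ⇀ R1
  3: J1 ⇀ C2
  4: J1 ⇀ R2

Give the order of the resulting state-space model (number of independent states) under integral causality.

2  (C1, C2 all integral)

bond 0 |Sf1  (Sf1 (Sf) sets flow on bond)
bond 1 |J1  (J1: bond 0 brought flow, rest push out)
bond 2 |J1  (J1 flow already set via bond 0)
bond 3 |J1  (J1: bond 0 brought flow, rest push out)
bond 4 |J1  (J1 flow already set via bond 0)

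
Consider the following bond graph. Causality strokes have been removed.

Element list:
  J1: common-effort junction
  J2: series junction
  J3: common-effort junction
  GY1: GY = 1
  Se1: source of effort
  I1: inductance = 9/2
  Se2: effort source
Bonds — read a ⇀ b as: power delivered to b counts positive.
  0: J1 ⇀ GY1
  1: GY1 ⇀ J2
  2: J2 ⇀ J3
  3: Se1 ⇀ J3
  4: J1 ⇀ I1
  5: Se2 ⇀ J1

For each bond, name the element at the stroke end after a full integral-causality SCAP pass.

b3 stroke→J3  (Se1 fixes effort; stroke away)
b5 stroke→J1  (Se2 fixes effort; stroke away)
b0 stroke→GY1  (common-e at J1 fixed by 5)
b4 stroke→I1  (J1 effort already set via bond 5)
b2 stroke→J2  (J3: bond 3 brought effort, rest push out)
b1 stroke→GY1  (GY1: gyrator matches bond 0)

b0 |GY1
b1 |GY1
b2 |J2
b3 |J3
b4 |I1
b5 |J1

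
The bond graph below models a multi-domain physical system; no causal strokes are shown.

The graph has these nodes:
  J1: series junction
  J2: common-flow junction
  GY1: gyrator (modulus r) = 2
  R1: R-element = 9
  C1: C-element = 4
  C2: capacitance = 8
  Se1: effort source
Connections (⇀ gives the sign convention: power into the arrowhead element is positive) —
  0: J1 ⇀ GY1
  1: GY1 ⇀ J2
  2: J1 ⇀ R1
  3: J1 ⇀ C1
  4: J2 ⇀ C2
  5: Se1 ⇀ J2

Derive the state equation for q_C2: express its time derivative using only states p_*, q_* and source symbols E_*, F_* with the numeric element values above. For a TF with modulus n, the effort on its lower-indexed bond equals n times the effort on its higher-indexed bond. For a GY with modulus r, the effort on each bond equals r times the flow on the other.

dq_C2/dt = 9*E_Se1/4 - q_C1/8 - 9*q_C2/32

#5 →J2  (Se1: effort source, stroke at far end)
#3 →J1  (C1: C, integral causality)
#4 →J2  (C2: C, integral causality)
#1 →GY1  (J2: last free bond brings flow in)
#0 →GY1  (through GY1, causality inverts; strokes same side of GY1)
#2 →J1  (1-jn J1 has f-setter on 0)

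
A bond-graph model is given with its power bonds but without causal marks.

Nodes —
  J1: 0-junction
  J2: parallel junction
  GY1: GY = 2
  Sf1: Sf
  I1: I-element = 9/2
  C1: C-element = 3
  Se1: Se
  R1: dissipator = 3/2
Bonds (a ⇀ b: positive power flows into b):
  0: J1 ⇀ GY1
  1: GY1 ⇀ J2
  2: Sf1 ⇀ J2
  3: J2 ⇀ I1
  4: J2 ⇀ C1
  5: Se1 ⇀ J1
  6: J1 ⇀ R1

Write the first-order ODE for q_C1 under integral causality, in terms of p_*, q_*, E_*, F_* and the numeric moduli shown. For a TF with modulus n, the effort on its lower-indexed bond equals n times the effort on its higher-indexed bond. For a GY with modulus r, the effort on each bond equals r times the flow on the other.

dq_C1/dt = E_Se1/2 + F_Sf1 - 2*p_I1/9

β2 |Sf1  (source Sf1 imposes f)
β5 |J1  (source Se1 imposes e)
β0 |GY1  (J1: bond 5 brought effort, rest push out)
β6 |R1  (J1: bond 5 brought effort, rest push out)
β1 |GY1  (through GY1, causality inverts; strokes same side of GY1)
β3 |I1  (I1 integral (f out))
β4 |J2  (closing 0-jn rule on J2)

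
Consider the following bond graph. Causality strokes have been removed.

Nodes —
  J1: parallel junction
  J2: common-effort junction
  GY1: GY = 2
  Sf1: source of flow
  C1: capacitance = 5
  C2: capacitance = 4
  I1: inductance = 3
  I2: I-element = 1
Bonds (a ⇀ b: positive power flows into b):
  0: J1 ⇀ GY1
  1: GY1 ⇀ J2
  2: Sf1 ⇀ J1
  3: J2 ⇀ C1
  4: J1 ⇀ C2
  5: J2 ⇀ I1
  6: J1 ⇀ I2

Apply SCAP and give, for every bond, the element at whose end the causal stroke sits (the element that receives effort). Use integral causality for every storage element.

β2 →Sf1  (Sf1 fixes flow; stroke at Sf1)
β3 →J2  (C1 integral (e out))
β1 →GY1  (J2: bond 3 brought effort, rest push out)
β5 →I1  (common-e at J2 fixed by 3)
β0 →GY1  (GY1 both-in/both-out from 1)
β4 →J1  (C2: C, integral causality)
β6 →I2  (J1: bond 4 brought effort, rest push out)

b0 →GY1
b1 →GY1
b2 →Sf1
b3 →J2
b4 →J1
b5 →I1
b6 →I2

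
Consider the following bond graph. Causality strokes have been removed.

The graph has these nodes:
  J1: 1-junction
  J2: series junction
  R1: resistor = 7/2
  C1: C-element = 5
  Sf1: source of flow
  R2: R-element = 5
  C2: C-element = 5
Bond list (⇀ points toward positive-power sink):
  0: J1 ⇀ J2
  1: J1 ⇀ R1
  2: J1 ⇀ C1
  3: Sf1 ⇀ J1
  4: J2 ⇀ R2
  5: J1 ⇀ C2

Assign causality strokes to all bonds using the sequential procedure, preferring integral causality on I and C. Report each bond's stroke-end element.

b3 stroke at Sf1  (Sf1 fixes flow; stroke at Sf1)
b0 stroke at J1  (1-jn J1 has f-setter on 3)
b1 stroke at J1  (1-jn J1 has f-setter on 3)
b2 stroke at J1  (J1 flow already set via bond 3)
b5 stroke at J1  (J1 flow already set via bond 3)
b4 stroke at J2  (1-jn J2 has f-setter on 0)

#0 stroke at J1
#1 stroke at J1
#2 stroke at J1
#3 stroke at Sf1
#4 stroke at J2
#5 stroke at J1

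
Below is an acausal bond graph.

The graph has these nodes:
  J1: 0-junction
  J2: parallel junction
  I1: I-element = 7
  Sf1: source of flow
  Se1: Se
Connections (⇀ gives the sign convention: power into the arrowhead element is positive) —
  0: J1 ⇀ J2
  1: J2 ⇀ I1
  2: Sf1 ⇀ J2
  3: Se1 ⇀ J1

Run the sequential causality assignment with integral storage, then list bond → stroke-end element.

#0 stroke→J2
#1 stroke→I1
#2 stroke→Sf1
#3 stroke→J1

β2 stroke at Sf1  (Sf1: flow source, stroke at near end)
β3 stroke at J1  (source Se1 imposes e)
β0 stroke at J2  (common-e at J1 fixed by 3)
β1 stroke at I1  (common-e at J2 fixed by 0)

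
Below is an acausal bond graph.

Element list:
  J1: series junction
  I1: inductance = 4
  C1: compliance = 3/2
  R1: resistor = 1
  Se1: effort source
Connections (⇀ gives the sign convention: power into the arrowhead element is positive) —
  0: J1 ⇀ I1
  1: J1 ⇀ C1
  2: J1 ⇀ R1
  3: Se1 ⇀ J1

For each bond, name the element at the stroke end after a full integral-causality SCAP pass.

bond 3 stroke at J1  (Se1 (Se) sets effort on bond)
bond 0 stroke at I1  (I1: I, integral causality)
bond 1 stroke at J1  (J1: bond 0 brought flow, rest push out)
bond 2 stroke at J1  (1-jn J1 has f-setter on 0)

β0 stroke→I1
β1 stroke→J1
β2 stroke→J1
β3 stroke→J1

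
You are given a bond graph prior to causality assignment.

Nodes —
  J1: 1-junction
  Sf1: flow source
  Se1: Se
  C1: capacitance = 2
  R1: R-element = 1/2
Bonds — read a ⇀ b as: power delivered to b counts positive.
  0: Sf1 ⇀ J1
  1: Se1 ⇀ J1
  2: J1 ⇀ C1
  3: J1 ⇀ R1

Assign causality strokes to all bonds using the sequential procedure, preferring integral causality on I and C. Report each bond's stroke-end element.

bond 0 stroke→Sf1
bond 1 stroke→J1
bond 2 stroke→J1
bond 3 stroke→J1

b0 |Sf1  (Sf1: flow source, stroke at near end)
b1 |J1  (Se1: effort source, stroke at far end)
b2 |J1  (J1 flow already set via bond 0)
b3 |J1  (1-jn J1 has f-setter on 0)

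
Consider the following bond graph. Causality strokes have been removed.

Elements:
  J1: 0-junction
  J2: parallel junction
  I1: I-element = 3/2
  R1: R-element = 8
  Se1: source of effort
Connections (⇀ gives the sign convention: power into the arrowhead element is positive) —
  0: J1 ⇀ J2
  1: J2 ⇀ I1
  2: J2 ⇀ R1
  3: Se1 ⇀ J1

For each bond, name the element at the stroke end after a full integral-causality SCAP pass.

#3 stroke→J1  (source Se1 imposes e)
#0 stroke→J2  (common-e at J1 fixed by 3)
#1 stroke→I1  (0-jn J2 has e-setter on 0)
#2 stroke→R1  (common-e at J2 fixed by 0)

bond 0 stroke→J2
bond 1 stroke→I1
bond 2 stroke→R1
bond 3 stroke→J1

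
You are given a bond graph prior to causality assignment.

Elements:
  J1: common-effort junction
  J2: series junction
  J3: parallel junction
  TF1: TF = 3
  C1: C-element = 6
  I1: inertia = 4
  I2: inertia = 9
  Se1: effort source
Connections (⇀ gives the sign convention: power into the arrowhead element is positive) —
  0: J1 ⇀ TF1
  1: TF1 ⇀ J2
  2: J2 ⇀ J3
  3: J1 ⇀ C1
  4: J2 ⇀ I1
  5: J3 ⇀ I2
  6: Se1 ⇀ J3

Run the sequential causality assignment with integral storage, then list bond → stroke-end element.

β6 |J3  (Se1: effort source, stroke at far end)
β2 |J2  (0-jn J3 has e-setter on 6)
β5 |I2  (J3 effort already set via bond 6)
β3 |J1  (prefer integral on C1)
β0 |TF1  (J1: bond 3 brought effort, rest push out)
β1 |J2  (TF1 one-in-one-out from 0)
β4 |I1  (closing 1-jn rule on J2)

β0 →TF1
β1 →J2
β2 →J2
β3 →J1
β4 →I1
β5 →I2
β6 →J3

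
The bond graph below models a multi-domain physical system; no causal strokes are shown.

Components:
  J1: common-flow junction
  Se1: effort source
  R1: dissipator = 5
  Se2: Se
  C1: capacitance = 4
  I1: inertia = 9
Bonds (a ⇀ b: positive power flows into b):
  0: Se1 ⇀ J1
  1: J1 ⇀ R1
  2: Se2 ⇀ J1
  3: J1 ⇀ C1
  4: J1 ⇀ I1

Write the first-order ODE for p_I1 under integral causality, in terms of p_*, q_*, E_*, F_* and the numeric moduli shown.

b0 |J1  (Se1 fixes effort; stroke away)
b2 |J1  (source Se2 imposes e)
b3 |J1  (C1 integral (e out))
b4 |I1  (I1 integral (f out))
b1 |J1  (J1 flow already set via bond 4)

dp_I1/dt = E_Se1 + E_Se2 - 5*p_I1/9 - q_C1/4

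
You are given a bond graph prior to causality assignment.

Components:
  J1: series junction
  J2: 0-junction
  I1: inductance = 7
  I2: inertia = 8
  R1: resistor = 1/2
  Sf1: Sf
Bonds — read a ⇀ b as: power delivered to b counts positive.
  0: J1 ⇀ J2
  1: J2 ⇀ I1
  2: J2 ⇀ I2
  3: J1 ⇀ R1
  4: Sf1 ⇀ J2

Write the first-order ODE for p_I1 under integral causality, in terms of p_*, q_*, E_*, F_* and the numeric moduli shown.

dp_I1/dt = F_Sf1/2 - p_I1/14 - p_I2/16

#4 stroke→Sf1  (source Sf1 imposes f)
#1 stroke→I1  (I1: I, integral causality)
#2 stroke→I2  (I2 outputs flow p/I2)
#0 stroke→J2  (J2: last free bond brings effort in)
#3 stroke→J1  (common-f at J1 fixed by 0)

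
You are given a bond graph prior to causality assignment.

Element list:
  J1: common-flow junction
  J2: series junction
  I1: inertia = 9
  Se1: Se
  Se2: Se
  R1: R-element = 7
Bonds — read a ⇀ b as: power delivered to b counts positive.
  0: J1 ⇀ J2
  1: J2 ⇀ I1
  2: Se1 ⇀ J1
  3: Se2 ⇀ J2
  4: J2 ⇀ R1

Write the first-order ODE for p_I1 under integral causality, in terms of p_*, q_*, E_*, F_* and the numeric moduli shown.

bond 2 stroke→J1  (Se1 (Se) sets effort on bond)
bond 3 stroke→J2  (Se2: effort source, stroke at far end)
bond 0 stroke→J2  (only one flow-in slot at J1)
bond 1 stroke→I1  (I1: I, integral causality)
bond 4 stroke→J2  (J2 flow already set via bond 1)

dp_I1/dt = E_Se1 + E_Se2 - 7*p_I1/9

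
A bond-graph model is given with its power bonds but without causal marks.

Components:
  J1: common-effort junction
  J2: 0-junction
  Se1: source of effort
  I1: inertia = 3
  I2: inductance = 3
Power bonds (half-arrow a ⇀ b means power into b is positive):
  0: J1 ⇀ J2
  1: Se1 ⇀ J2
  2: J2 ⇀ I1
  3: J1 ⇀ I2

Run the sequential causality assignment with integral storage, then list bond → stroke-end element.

b1 |J2  (Se1 fixes effort; stroke away)
b0 |J1  (common-e at J2 fixed by 1)
b2 |I1  (J2: bond 1 brought effort, rest push out)
b3 |I2  (common-e at J1 fixed by 0)

bond 0 |J1
bond 1 |J2
bond 2 |I1
bond 3 |I2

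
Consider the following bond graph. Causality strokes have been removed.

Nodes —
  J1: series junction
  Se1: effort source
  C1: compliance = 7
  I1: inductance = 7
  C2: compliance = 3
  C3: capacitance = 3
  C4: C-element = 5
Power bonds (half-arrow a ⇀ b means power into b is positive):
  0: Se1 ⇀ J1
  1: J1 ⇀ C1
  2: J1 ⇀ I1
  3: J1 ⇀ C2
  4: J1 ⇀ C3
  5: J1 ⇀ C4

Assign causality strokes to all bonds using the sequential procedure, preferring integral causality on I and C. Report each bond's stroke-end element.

b0 stroke at J1
b1 stroke at J1
b2 stroke at I1
b3 stroke at J1
b4 stroke at J1
b5 stroke at J1

bond 0 stroke→J1  (source Se1 imposes e)
bond 1 stroke→J1  (C1: C, integral causality)
bond 2 stroke→I1  (I1 outputs flow p/I1)
bond 3 stroke→J1  (J1 flow already set via bond 2)
bond 4 stroke→J1  (J1 flow already set via bond 2)
bond 5 stroke→J1  (1-jn J1 has f-setter on 2)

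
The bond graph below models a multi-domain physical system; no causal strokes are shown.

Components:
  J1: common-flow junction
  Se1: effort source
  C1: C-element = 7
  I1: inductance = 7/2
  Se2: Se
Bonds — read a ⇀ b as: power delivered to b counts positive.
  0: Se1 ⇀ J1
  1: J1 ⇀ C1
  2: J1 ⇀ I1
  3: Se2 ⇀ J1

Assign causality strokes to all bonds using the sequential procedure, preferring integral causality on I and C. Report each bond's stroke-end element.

#0 |J1
#1 |J1
#2 |I1
#3 |J1

#0 |J1  (source Se1 imposes e)
#3 |J1  (Se2 (Se) sets effort on bond)
#1 |J1  (C1 integral (e out))
#2 |I1  (J1: last free bond brings flow in)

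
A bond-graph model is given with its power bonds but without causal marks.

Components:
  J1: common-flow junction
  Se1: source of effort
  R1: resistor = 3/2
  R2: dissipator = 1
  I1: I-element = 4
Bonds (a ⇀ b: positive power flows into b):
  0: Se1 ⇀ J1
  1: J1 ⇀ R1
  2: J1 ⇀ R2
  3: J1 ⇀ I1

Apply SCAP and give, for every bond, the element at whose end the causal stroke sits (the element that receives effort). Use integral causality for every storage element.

β0 →J1
β1 →J1
β2 →J1
β3 →I1

#0 stroke→J1  (Se1 fixes effort; stroke away)
#3 stroke→I1  (prefer integral on I1)
#1 stroke→J1  (1-jn J1 has f-setter on 3)
#2 stroke→J1  (J1 flow already set via bond 3)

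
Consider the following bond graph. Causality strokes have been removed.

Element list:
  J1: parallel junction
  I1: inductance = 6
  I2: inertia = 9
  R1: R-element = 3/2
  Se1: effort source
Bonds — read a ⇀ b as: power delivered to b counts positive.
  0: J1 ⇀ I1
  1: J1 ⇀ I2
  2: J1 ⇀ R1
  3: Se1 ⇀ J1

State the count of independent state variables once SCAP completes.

2  (I1, I2 all integral)

b3 →J1  (Se1 fixes effort; stroke away)
b0 →I1  (0-jn J1 has e-setter on 3)
b1 →I2  (0-jn J1 has e-setter on 3)
b2 →R1  (J1 effort already set via bond 3)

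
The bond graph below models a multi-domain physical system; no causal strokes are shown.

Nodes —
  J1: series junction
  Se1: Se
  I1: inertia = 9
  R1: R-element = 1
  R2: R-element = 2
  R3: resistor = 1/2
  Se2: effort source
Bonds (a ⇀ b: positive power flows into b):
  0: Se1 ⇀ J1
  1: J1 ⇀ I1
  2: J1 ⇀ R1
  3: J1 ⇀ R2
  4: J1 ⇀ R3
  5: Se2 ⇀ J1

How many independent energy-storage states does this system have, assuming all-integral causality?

#0 stroke→J1  (Se1 fixes effort; stroke away)
#5 stroke→J1  (Se2 fixes effort; stroke away)
#1 stroke→I1  (prefer integral on I1)
#2 stroke→J1  (J1: bond 1 brought flow, rest push out)
#3 stroke→J1  (J1: bond 1 brought flow, rest push out)
#4 stroke→J1  (J1 flow already set via bond 1)

1  (I1 all integral)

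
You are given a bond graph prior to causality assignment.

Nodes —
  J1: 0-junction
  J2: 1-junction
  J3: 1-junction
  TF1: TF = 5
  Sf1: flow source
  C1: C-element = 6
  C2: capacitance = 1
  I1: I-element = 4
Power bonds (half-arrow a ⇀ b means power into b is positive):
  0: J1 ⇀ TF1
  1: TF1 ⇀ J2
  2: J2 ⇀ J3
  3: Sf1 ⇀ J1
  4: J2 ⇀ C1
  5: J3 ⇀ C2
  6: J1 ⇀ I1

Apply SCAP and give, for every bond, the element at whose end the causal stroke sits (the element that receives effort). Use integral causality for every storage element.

b0 stroke→J1
b1 stroke→TF1
b2 stroke→J2
b3 stroke→Sf1
b4 stroke→J2
b5 stroke→J3
b6 stroke→I1

β3 |Sf1  (Sf1 (Sf) sets flow on bond)
β4 |J2  (C1 outputs effort q/C1)
β5 |J3  (prefer integral on C2)
β2 |J2  (J3: last free bond brings flow in)
β1 |TF1  (only one flow-in slot at J2)
β0 |J1  (TF TF1: opposite of bond 1)
β6 |I1  (common-e at J1 fixed by 0)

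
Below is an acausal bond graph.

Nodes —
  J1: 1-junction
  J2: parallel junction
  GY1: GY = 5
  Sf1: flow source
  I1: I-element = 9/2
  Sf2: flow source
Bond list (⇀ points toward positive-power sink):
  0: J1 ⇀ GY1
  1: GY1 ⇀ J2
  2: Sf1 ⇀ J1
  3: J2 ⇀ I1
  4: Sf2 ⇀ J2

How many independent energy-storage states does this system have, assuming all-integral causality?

1  (I1 all integral)

#2 stroke at Sf1  (Sf1: flow source, stroke at near end)
#4 stroke at Sf2  (source Sf2 imposes f)
#0 stroke at J1  (1-jn J1 has f-setter on 2)
#1 stroke at J2  (GY1: gyrator matches bond 0)
#3 stroke at I1  (0-jn J2 has e-setter on 1)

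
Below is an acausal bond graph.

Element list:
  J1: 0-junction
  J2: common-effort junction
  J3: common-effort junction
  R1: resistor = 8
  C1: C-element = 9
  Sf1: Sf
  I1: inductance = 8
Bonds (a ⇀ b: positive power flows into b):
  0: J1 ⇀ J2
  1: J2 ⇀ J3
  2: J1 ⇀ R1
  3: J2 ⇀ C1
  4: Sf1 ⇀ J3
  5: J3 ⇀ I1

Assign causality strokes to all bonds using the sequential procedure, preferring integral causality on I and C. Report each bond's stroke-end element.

β0 stroke at J1
β1 stroke at J3
β2 stroke at R1
β3 stroke at J2
β4 stroke at Sf1
β5 stroke at I1

bond 4 stroke at Sf1  (source Sf1 imposes f)
bond 3 stroke at J2  (C1: C, integral causality)
bond 0 stroke at J1  (0-jn J2 has e-setter on 3)
bond 1 stroke at J3  (0-jn J2 has e-setter on 3)
bond 5 stroke at I1  (J3 effort already set via bond 1)
bond 2 stroke at R1  (J1: bond 0 brought effort, rest push out)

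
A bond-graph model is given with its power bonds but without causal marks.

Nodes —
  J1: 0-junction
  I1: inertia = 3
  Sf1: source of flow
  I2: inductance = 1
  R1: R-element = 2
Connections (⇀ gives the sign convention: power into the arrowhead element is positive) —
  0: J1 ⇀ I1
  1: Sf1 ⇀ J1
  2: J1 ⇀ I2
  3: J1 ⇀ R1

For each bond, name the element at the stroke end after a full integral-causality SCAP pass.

b1 stroke at Sf1  (source Sf1 imposes f)
b0 stroke at I1  (prefer integral on I1)
b2 stroke at I2  (I2 outputs flow p/I2)
b3 stroke at J1  (J1 needs exactly one e-in)

β0 →I1
β1 →Sf1
β2 →I2
β3 →J1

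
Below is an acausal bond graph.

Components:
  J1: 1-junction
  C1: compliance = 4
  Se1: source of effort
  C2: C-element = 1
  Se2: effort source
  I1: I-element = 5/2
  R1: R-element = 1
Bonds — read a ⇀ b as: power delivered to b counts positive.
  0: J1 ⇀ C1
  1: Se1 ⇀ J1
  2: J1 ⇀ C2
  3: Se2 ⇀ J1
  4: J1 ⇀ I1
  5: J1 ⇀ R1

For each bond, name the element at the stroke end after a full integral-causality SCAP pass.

bond 0 stroke at J1
bond 1 stroke at J1
bond 2 stroke at J1
bond 3 stroke at J1
bond 4 stroke at I1
bond 5 stroke at J1

#1 →J1  (Se1 fixes effort; stroke away)
#3 →J1  (Se2 (Se) sets effort on bond)
#0 →J1  (prefer integral on C1)
#2 →J1  (prefer integral on C2)
#4 →I1  (I1 outputs flow p/I1)
#5 →J1  (common-f at J1 fixed by 4)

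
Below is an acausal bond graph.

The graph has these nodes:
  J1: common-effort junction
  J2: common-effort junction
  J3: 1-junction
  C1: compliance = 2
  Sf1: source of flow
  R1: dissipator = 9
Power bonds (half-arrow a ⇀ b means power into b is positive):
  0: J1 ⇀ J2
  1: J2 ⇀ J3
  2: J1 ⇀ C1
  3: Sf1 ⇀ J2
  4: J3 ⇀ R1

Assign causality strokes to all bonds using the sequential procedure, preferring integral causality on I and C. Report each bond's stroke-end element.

b3 →Sf1  (source Sf1 imposes f)
b2 →J1  (prefer integral on C1)
b0 →J2  (J1 effort already set via bond 2)
b1 →J3  (J2: bond 0 brought effort, rest push out)
b4 →R1  (only one flow-in slot at J3)

#0 stroke at J2
#1 stroke at J3
#2 stroke at J1
#3 stroke at Sf1
#4 stroke at R1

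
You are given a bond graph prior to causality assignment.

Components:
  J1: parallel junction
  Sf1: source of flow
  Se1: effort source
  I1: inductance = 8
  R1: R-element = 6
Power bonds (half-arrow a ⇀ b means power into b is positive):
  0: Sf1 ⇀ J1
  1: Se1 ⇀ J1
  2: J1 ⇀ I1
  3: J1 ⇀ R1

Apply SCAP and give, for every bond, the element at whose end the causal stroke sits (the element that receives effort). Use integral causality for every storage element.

β0 |Sf1
β1 |J1
β2 |I1
β3 |R1

b0 |Sf1  (source Sf1 imposes f)
b1 |J1  (Se1 (Se) sets effort on bond)
b2 |I1  (J1 effort already set via bond 1)
b3 |R1  (J1: bond 1 brought effort, rest push out)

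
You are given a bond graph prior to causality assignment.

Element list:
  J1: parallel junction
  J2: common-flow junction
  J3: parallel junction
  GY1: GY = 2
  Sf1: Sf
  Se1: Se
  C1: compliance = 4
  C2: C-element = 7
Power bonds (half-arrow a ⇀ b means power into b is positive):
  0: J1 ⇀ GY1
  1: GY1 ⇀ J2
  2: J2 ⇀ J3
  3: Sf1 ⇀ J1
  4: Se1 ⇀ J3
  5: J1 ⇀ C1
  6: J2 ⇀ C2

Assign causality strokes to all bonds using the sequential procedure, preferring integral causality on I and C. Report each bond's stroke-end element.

β0 →GY1
β1 →GY1
β2 →J2
β3 →Sf1
β4 →J3
β5 →J1
β6 →J2

bond 3 |Sf1  (Sf1 (Sf) sets flow on bond)
bond 4 |J3  (Se1 fixes effort; stroke away)
bond 2 |J2  (0-jn J3 has e-setter on 4)
bond 5 |J1  (C1 outputs effort q/C1)
bond 0 |GY1  (J1: bond 5 brought effort, rest push out)
bond 1 |GY1  (GY1 both-in/both-out from 0)
bond 6 |J2  (J2 flow already set via bond 1)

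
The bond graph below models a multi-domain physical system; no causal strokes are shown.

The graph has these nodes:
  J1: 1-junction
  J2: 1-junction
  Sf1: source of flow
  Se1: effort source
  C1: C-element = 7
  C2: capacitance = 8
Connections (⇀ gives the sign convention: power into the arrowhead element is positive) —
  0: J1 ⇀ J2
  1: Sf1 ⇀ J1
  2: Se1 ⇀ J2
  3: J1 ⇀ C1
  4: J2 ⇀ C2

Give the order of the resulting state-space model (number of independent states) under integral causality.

bond 1 stroke at Sf1  (Sf1: flow source, stroke at near end)
bond 2 stroke at J2  (Se1 (Se) sets effort on bond)
bond 0 stroke at J1  (common-f at J1 fixed by 1)
bond 3 stroke at J1  (J1 flow already set via bond 1)
bond 4 stroke at J2  (1-jn J2 has f-setter on 0)

2  (C1, C2 all integral)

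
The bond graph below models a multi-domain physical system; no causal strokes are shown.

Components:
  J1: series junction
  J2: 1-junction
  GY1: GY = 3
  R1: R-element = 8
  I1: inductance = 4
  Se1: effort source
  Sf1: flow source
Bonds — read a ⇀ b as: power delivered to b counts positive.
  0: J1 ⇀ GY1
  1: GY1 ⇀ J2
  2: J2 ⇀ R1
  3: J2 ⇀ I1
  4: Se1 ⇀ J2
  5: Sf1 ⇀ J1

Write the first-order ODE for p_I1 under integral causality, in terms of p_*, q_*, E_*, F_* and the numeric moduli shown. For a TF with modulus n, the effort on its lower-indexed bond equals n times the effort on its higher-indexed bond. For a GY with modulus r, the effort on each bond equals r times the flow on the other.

dp_I1/dt = E_Se1 + 3*F_Sf1 - 2*p_I1

bond 4 |J2  (Se1 (Se) sets effort on bond)
bond 5 |Sf1  (Sf1 fixes flow; stroke at Sf1)
bond 0 |J1  (common-f at J1 fixed by 5)
bond 1 |J2  (GY1: gyrator matches bond 0)
bond 3 |I1  (I1 outputs flow p/I1)
bond 2 |J2  (common-f at J2 fixed by 3)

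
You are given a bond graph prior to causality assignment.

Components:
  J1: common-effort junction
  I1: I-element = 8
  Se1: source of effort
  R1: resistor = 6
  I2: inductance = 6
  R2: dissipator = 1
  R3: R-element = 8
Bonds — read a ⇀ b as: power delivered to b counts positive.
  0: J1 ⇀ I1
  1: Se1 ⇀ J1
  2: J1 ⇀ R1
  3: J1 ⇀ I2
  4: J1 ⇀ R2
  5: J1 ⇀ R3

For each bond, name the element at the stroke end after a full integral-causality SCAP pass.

#0 stroke at I1
#1 stroke at J1
#2 stroke at R1
#3 stroke at I2
#4 stroke at R2
#5 stroke at R3

bond 1 stroke at J1  (Se1: effort source, stroke at far end)
bond 0 stroke at I1  (J1 effort already set via bond 1)
bond 2 stroke at R1  (J1 effort already set via bond 1)
bond 3 stroke at I2  (common-e at J1 fixed by 1)
bond 4 stroke at R2  (common-e at J1 fixed by 1)
bond 5 stroke at R3  (J1 effort already set via bond 1)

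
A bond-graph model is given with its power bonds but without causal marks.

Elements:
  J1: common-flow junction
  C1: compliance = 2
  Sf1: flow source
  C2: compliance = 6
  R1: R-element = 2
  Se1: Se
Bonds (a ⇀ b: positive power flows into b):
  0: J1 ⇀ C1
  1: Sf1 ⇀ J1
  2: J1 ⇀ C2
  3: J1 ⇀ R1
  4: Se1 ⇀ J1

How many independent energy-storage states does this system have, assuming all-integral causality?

#1 stroke→Sf1  (Sf1 (Sf) sets flow on bond)
#4 stroke→J1  (Se1 (Se) sets effort on bond)
#0 stroke→J1  (J1 flow already set via bond 1)
#2 stroke→J1  (common-f at J1 fixed by 1)
#3 stroke→J1  (common-f at J1 fixed by 1)

2  (C1, C2 all integral)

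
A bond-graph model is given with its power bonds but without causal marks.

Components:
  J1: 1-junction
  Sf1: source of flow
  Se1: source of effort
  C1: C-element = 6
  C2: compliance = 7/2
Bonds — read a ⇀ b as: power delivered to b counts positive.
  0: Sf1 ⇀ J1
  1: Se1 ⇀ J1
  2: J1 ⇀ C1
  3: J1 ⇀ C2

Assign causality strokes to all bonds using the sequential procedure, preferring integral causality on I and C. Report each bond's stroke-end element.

b0 |Sf1
b1 |J1
b2 |J1
b3 |J1

β0 stroke→Sf1  (Sf1 (Sf) sets flow on bond)
β1 stroke→J1  (Se1: effort source, stroke at far end)
β2 stroke→J1  (J1: bond 0 brought flow, rest push out)
β3 stroke→J1  (J1 flow already set via bond 0)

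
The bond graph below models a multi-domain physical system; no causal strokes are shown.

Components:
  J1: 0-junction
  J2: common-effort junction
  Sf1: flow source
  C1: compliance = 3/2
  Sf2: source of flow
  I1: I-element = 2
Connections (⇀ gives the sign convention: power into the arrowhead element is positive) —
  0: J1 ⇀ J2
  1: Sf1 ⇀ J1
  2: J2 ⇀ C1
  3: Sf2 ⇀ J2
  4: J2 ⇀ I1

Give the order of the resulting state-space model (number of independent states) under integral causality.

β1 →Sf1  (Sf1 (Sf) sets flow on bond)
β3 →Sf2  (Sf2: flow source, stroke at near end)
β0 →J1  (J1 needs exactly one e-in)
β2 →J2  (C1 outputs effort q/C1)
β4 →I1  (J2 effort already set via bond 2)

2  (C1, I1 all integral)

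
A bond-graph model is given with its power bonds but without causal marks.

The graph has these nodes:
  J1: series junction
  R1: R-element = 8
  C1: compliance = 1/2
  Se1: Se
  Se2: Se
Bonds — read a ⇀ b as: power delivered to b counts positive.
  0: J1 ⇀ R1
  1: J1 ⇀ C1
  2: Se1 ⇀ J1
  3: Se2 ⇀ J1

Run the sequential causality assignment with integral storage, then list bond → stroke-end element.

b0 →R1
b1 →J1
b2 →J1
b3 →J1

#2 stroke at J1  (source Se1 imposes e)
#3 stroke at J1  (source Se2 imposes e)
#1 stroke at J1  (C1 outputs effort q/C1)
#0 stroke at R1  (closing 1-jn rule on J1)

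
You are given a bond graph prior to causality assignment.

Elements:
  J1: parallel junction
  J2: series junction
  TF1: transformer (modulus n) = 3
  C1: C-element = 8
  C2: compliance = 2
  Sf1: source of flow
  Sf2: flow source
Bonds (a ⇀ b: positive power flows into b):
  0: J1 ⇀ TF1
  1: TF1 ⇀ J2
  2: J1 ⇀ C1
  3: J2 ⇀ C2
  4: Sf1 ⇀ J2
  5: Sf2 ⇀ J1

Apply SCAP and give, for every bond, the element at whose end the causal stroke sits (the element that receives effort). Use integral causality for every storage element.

b0 |TF1
b1 |J2
b2 |J1
b3 |J2
b4 |Sf1
b5 |Sf2

#4 stroke→Sf1  (source Sf1 imposes f)
#5 stroke→Sf2  (source Sf2 imposes f)
#1 stroke→J2  (common-f at J2 fixed by 4)
#3 stroke→J2  (common-f at J2 fixed by 4)
#0 stroke→TF1  (TF1: transformer flips bond 1)
#2 stroke→J1  (closing 0-jn rule on J1)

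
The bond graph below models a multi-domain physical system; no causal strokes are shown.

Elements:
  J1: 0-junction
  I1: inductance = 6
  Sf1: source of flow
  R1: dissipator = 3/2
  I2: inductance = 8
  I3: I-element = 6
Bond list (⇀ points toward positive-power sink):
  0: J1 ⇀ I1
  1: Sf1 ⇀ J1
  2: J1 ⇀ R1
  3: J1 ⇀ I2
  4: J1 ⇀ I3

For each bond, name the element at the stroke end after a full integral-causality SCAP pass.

b0 stroke→I1
b1 stroke→Sf1
b2 stroke→J1
b3 stroke→I2
b4 stroke→I3

β1 →Sf1  (Sf1 fixes flow; stroke at Sf1)
β0 →I1  (I1: I, integral causality)
β3 →I2  (I2 outputs flow p/I2)
β4 →I3  (prefer integral on I3)
β2 →J1  (J1: last free bond brings effort in)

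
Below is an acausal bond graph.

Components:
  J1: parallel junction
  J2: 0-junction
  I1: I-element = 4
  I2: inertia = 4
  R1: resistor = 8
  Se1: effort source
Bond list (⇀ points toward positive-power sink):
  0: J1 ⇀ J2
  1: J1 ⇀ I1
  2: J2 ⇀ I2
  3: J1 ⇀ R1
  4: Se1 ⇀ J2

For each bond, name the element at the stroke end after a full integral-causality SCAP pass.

#0 stroke→J1
#1 stroke→I1
#2 stroke→I2
#3 stroke→R1
#4 stroke→J2

bond 4 |J2  (Se1 (Se) sets effort on bond)
bond 0 |J1  (common-e at J2 fixed by 4)
bond 2 |I2  (common-e at J2 fixed by 4)
bond 1 |I1  (J1 effort already set via bond 0)
bond 3 |R1  (common-e at J1 fixed by 0)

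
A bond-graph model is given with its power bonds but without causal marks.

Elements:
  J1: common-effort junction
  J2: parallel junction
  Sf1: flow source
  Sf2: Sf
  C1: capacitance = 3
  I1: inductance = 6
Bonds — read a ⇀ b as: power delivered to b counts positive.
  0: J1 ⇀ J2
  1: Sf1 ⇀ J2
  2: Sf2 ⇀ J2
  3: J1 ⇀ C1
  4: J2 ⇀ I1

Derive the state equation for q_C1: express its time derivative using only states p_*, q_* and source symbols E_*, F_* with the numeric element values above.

dq_C1/dt = F_Sf1 + F_Sf2 - p_I1/6

bond 1 |Sf1  (Sf1: flow source, stroke at near end)
bond 2 |Sf2  (Sf2: flow source, stroke at near end)
bond 3 |J1  (C1: C, integral causality)
bond 0 |J2  (J1 effort already set via bond 3)
bond 4 |I1  (0-jn J2 has e-setter on 0)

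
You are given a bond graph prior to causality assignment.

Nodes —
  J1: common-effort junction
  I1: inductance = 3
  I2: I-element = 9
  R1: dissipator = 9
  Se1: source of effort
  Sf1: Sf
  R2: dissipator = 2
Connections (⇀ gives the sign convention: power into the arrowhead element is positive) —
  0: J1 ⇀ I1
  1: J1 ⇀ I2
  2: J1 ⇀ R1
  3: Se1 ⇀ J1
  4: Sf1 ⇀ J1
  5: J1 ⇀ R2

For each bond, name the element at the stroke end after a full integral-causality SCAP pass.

b0 stroke at I1
b1 stroke at I2
b2 stroke at R1
b3 stroke at J1
b4 stroke at Sf1
b5 stroke at R2

#3 stroke at J1  (source Se1 imposes e)
#4 stroke at Sf1  (source Sf1 imposes f)
#0 stroke at I1  (0-jn J1 has e-setter on 3)
#1 stroke at I2  (J1: bond 3 brought effort, rest push out)
#2 stroke at R1  (common-e at J1 fixed by 3)
#5 stroke at R2  (0-jn J1 has e-setter on 3)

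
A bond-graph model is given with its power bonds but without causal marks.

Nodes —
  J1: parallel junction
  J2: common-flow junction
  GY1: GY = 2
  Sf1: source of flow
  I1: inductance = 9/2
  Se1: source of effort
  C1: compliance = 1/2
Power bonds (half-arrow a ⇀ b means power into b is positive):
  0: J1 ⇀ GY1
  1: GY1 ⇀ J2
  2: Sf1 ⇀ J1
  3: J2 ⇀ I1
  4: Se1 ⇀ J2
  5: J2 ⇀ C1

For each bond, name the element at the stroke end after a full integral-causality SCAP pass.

b0 |J1
b1 |J2
b2 |Sf1
b3 |I1
b4 |J2
b5 |J2

β2 |Sf1  (Sf1 (Sf) sets flow on bond)
β4 |J2  (Se1: effort source, stroke at far end)
β0 |J1  (only one effort-in slot at J1)
β1 |J2  (GY1 both-in/both-out from 0)
β3 |I1  (I1: I, integral causality)
β5 |J2  (1-jn J2 has f-setter on 3)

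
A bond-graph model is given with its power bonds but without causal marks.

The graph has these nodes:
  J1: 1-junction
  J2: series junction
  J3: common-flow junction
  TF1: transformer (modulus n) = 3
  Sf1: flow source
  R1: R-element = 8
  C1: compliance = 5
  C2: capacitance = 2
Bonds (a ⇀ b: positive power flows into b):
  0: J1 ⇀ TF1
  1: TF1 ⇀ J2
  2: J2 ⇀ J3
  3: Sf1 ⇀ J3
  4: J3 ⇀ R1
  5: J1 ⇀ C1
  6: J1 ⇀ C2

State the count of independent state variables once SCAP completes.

2  (C1, C2 all integral)

b3 →Sf1  (source Sf1 imposes f)
b2 →J3  (J3: bond 3 brought flow, rest push out)
b4 →J3  (J3: bond 3 brought flow, rest push out)
b1 →J2  (1-jn J2 has f-setter on 2)
b0 →TF1  (through TF1, causality passes straight; one stroke at TF1)
b5 →J1  (common-f at J1 fixed by 0)
b6 →J1  (J1: bond 0 brought flow, rest push out)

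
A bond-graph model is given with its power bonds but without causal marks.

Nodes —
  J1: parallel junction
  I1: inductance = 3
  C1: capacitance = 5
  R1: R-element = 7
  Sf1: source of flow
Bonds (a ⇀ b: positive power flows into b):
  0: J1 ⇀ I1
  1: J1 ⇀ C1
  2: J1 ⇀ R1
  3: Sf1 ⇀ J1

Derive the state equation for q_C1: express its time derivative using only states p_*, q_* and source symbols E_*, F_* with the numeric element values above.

dq_C1/dt = F_Sf1 - p_I1/3 - q_C1/35

#3 stroke at Sf1  (Sf1 (Sf) sets flow on bond)
#0 stroke at I1  (I1 integral (f out))
#1 stroke at J1  (C1 outputs effort q/C1)
#2 stroke at R1  (common-e at J1 fixed by 1)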